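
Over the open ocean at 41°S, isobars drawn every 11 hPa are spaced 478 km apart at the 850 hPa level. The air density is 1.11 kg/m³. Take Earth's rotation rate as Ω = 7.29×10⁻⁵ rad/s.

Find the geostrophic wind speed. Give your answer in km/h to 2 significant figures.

78 km/h

Coriolis parameter at 41°S:
f = 2Ω sin φ = 2 × 7.29×10⁻⁵ × sin 41° = 9.57×10⁻⁵ s⁻¹
Pressure gradient: |∂P/∂n| = 1100 Pa / 478000 m = 2.30×10⁻³ Pa/m
Geostrophic balance (pressure-gradient force = Coriolis force):
V_g = (1/(fρ)) |∂P/∂n| = 2.30×10⁻³ / (9.57×10⁻⁵ × 1.11) = 21.7 m/s
Converting: 21.7 m/s × 3.6 = 78 km/h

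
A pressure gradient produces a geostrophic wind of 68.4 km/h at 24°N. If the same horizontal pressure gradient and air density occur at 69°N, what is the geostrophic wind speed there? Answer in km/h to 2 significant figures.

With the same pressure gradient and density, V_g ∝ 1/f ∝ 1/sin φ.
V₂ = V₁ · sin φ₁ / sin φ₂ = 68.4 × sin 24° / sin 69°
V₂ = 68.4 × 0.4067/0.9336 = 30 km/h

30 km/h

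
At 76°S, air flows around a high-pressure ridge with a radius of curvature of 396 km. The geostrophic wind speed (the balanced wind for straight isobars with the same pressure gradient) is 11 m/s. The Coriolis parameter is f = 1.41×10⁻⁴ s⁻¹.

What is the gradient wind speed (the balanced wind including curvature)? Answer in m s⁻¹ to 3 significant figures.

Around a high, pressure-gradient force acts outward with centrifugal, so Coriolis balances both:
fV = (1/ρ)|∂P/∂n| + V²/R  →  V² − fR·V + fR·V_g = 0
With fR = 1.41×10⁻⁴ × 396×10³ m = 55.8 m/s:
V = [fR − √((fR)² − 4 fR V_g)]/2 = [55.8 − √(55.8² − 4×55.8×11)]/2 = 15.1 m/s
Supergeostrophic (V > V_g = 11 m/s), as expected around a high.

15.1 m s⁻¹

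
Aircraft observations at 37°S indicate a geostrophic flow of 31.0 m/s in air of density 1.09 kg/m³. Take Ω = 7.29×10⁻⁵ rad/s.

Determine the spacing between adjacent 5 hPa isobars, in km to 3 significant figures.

169 km

Coriolis parameter at 37°S:
f = 2Ω sin φ = 2 × 7.29×10⁻⁵ × sin 37° = 8.77×10⁻⁵ s⁻¹
Geostrophic balance rearranged: |∂P/∂n| = f ρ V_g
|∂P/∂n| = 8.77×10⁻⁵ × 1.09 × 31.0 = 2.96×10⁻³ Pa/m
Isobar spacing: Δn = ΔP/|∂P/∂n| = 500 Pa / 2.96×10⁻³ Pa/m = 168640 m ≈ 169 km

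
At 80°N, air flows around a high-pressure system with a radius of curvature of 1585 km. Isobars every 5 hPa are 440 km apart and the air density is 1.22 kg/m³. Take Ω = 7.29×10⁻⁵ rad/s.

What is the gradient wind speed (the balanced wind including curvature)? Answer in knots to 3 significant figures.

13.0 knots

Coriolis parameter at 80°N:
f = 2Ω sin φ = 2 × 7.29×10⁻⁵ × sin 80° = 1.44×10⁻⁴ s⁻¹
Pressure gradient: |∂P/∂n| = 500 Pa / 440000 m = 1.14×10⁻³ Pa/m
Geostrophic speed: V_g = |∂P/∂n|/(fρ) = 1.14×10⁻³/(1.44×10⁻⁴ × 1.22) = 6.49 m/s
Around a high, pressure-gradient force acts outward with centrifugal, so Coriolis balances both:
fV = (1/ρ)|∂P/∂n| + V²/R  →  V² − fR·V + fR·V_g = 0
With fR = 1.44×10⁻⁴ × 1585×10³ m = 228 m/s:
V = [fR − √((fR)² − 4 fR V_g)]/2 = [228 − √(228² − 4×228×6.49)]/2 = 6.68 m/s
Supergeostrophic (V > V_g = 6.49 m/s), as expected around a high.
Converting: 6.68 m/s × 1.944 = 13.0 knots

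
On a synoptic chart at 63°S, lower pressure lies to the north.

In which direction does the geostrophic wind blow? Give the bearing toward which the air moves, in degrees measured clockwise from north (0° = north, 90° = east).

The pressure-gradient force points toward the north (bearing 000°).
Geostrophic balance: in the Southern Hemisphere the Coriolis force deflects motion to the left, so the geostrophic wind blows 90° to the left of the pressure-gradient force (low pressure on the right).
Rotating 000° by 90° counterclockwise gives 270° — the wind blows toward the west.

270°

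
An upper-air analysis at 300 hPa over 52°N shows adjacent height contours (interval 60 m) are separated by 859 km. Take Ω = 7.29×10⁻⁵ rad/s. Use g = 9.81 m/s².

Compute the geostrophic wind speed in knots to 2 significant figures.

Coriolis parameter at 52°N:
f = 2Ω sin φ = 2 × 7.29×10⁻⁵ × sin 52° = 1.15×10⁻⁴ s⁻¹
Height gradient: |∂Z/∂n| = 60 m / 859000 m = 6.98×10⁻⁵
On a pressure surface, geostrophic balance gives V_g = (g/f)|∂Z/∂n|:
V_g = 9.81 × 6.98×10⁻⁵ / 1.15×10⁻⁴ = 5.96 m/s
Converting: 5.96 m/s × 1.944 = 12 knots

12 knots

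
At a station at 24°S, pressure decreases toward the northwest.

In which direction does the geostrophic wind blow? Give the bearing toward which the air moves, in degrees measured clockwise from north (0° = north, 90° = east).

225°

The pressure-gradient force points toward the northwest (bearing 315°).
Geostrophic balance: in the Southern Hemisphere the Coriolis force deflects motion to the left, so the geostrophic wind blows 90° to the left of the pressure-gradient force (low pressure on the right).
Rotating 315° by 90° counterclockwise gives 225° — the wind blows toward the southwest.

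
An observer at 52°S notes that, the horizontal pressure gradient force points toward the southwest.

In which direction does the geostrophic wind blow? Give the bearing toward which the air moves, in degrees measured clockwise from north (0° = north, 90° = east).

The pressure-gradient force points toward the southwest (bearing 225°).
Geostrophic balance: in the Southern Hemisphere the Coriolis force deflects motion to the left, so the geostrophic wind blows 90° to the left of the pressure-gradient force (low pressure on the right).
Rotating 225° by 90° counterclockwise gives 135° — the wind blows toward the southeast.

135°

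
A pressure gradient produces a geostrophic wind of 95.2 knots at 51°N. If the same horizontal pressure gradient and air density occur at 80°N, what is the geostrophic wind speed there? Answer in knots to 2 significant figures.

With the same pressure gradient and density, V_g ∝ 1/f ∝ 1/sin φ.
V₂ = V₁ · sin φ₁ / sin φ₂ = 95.2 × sin 51° / sin 80°
V₂ = 95.2 × 0.7771/0.9848 = 75 knots

75 knots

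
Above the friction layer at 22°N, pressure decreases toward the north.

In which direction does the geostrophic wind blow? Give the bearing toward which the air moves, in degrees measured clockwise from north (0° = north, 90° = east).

The pressure-gradient force points toward the north (bearing 000°).
Geostrophic balance: in the Northern Hemisphere the Coriolis force deflects motion to the right, so the geostrophic wind blows 90° to the right of the pressure-gradient force (low pressure on the left).
Rotating 000° by 90° clockwise gives 090° — the wind blows toward the east.

090°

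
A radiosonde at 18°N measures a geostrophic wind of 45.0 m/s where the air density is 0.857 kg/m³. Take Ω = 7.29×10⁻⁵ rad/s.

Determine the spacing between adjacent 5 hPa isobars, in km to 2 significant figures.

290 km

Coriolis parameter at 18°N:
f = 2Ω sin φ = 2 × 7.29×10⁻⁵ × sin 18° = 4.51×10⁻⁵ s⁻¹
Geostrophic balance rearranged: |∂P/∂n| = f ρ V_g
|∂P/∂n| = 4.51×10⁻⁵ × 0.857 × 45.0 = 1.74×10⁻³ Pa/m
Isobar spacing: Δn = ΔP/|∂P/∂n| = 500 Pa / 1.74×10⁻³ Pa/m = 287764 m ≈ 290 km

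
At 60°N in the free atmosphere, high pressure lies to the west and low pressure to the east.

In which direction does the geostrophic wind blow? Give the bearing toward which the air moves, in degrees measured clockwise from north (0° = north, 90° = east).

The pressure-gradient force points toward the east (bearing 090°).
Geostrophic balance: in the Northern Hemisphere the Coriolis force deflects motion to the right, so the geostrophic wind blows 90° to the right of the pressure-gradient force (low pressure on the left).
Rotating 090° by 90° clockwise gives 180° — the wind blows toward the south.

180°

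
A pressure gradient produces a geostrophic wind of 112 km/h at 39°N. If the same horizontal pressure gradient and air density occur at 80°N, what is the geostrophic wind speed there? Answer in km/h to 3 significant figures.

71.6 km/h

With the same pressure gradient and density, V_g ∝ 1/f ∝ 1/sin φ.
V₂ = V₁ · sin φ₁ / sin φ₂ = 112 × sin 39° / sin 80°
V₂ = 112 × 0.6293/0.9848 = 71.6 km/h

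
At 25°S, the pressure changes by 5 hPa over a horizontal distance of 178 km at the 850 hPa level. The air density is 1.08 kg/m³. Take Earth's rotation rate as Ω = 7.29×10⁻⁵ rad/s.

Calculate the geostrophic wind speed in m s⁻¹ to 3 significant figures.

Coriolis parameter at 25°S:
f = 2Ω sin φ = 2 × 7.29×10⁻⁵ × sin 25° = 6.16×10⁻⁵ s⁻¹
Pressure gradient: |∂P/∂n| = 500 Pa / 178000 m = 2.81×10⁻³ Pa/m
Geostrophic balance (pressure-gradient force = Coriolis force):
V_g = (1/(fρ)) |∂P/∂n| = 2.81×10⁻³ / (6.16×10⁻⁵ × 1.08) = 42.2 m/s

42.2 m s⁻¹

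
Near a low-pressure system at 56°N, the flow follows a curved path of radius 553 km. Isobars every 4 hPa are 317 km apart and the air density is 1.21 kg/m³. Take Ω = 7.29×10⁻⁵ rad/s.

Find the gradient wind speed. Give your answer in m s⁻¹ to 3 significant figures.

Coriolis parameter at 56°N:
f = 2Ω sin φ = 2 × 7.29×10⁻⁵ × sin 56° = 1.21×10⁻⁴ s⁻¹
Pressure gradient: |∂P/∂n| = 400 Pa / 317000 m = 1.26×10⁻³ Pa/m
Geostrophic speed: V_g = |∂P/∂n|/(fρ) = 1.26×10⁻³/(1.21×10⁻⁴ × 1.21) = 8.63 m/s
Around a low, centrifugal force acts outward with Coriolis, so pressure-gradient force balances both:
(1/ρ)|∂P/∂n| = fV + V²/R  →  V² + fR·V − fR·V_g = 0
With fR = 1.21×10⁻⁴ × 553×10³ m = 66.8 m/s:
V = [−fR + √((fR)² + 4 fR V_g)]/2 = [−66.8 + √(66.8² + 4×66.8×8.63)]/2 = 7.73 m/s
Subgeostrophic (V < V_g = 8.63 m/s), as expected around a low.

7.73 m s⁻¹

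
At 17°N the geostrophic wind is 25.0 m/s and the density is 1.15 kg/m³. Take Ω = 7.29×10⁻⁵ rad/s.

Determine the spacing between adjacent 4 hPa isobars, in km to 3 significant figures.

326 km

Coriolis parameter at 17°N:
f = 2Ω sin φ = 2 × 7.29×10⁻⁵ × sin 17° = 4.26×10⁻⁵ s⁻¹
Geostrophic balance rearranged: |∂P/∂n| = f ρ V_g
|∂P/∂n| = 4.26×10⁻⁵ × 1.15 × 25.0 = 1.23×10⁻³ Pa/m
Isobar spacing: Δn = ΔP/|∂P/∂n| = 400 Pa / 1.23×10⁻³ Pa/m = 326384 m ≈ 326 km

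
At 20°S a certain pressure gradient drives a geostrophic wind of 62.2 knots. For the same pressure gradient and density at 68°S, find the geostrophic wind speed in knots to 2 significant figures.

23 knots

With the same pressure gradient and density, V_g ∝ 1/f ∝ 1/sin φ.
V₂ = V₁ · sin φ₁ / sin φ₂ = 62.2 × sin 20° / sin 68°
V₂ = 62.2 × 0.3420/0.9272 = 23 knots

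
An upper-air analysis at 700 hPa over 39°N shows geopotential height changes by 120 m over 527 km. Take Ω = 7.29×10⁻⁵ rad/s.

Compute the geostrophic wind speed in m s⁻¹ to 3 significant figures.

24.3 m s⁻¹

Coriolis parameter at 39°N:
f = 2Ω sin φ = 2 × 7.29×10⁻⁵ × sin 39° = 9.18×10⁻⁵ s⁻¹
Height gradient: |∂Z/∂n| = 120 m / 527000 m = 2.28×10⁻⁴
On a pressure surface, geostrophic balance gives V_g = (g/f)|∂Z/∂n|:
V_g = 9.81 × 2.28×10⁻⁴ / 9.18×10⁻⁵ = 24.3 m/s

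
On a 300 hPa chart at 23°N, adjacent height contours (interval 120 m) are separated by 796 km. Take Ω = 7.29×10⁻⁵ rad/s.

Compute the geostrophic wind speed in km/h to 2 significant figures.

Coriolis parameter at 23°N:
f = 2Ω sin φ = 2 × 7.29×10⁻⁵ × sin 23° = 5.70×10⁻⁵ s⁻¹
Height gradient: |∂Z/∂n| = 120 m / 796000 m = 1.51×10⁻⁴
On a pressure surface, geostrophic balance gives V_g = (g/f)|∂Z/∂n|:
V_g = 9.81 × 1.51×10⁻⁴ / 5.70×10⁻⁵ = 26.0 m/s
Converting: 26.0 m/s × 3.6 = 93 km/h

93 km/h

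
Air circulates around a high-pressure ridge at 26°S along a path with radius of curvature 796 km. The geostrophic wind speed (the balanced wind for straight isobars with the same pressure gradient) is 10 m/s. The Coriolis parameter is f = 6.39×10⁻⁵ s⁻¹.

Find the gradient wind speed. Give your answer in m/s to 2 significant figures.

14 m/s

Around a high, pressure-gradient force acts outward with centrifugal, so Coriolis balances both:
fV = (1/ρ)|∂P/∂n| + V²/R  →  V² − fR·V + fR·V_g = 0
With fR = 6.39×10⁻⁵ × 796×10³ m = 50.9 m/s:
V = [fR − √((fR)² − 4 fR V_g)]/2 = [50.9 − √(50.9² − 4×50.9×10)]/2 = 13.7 m/s
Supergeostrophic (V > V_g = 10 m/s), as expected around a high.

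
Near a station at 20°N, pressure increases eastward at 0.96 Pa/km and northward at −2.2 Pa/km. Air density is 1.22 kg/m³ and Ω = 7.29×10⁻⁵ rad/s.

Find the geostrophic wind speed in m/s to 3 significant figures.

39.5 m/s

Coriolis parameter at 20°N:
f = 2Ω sin φ = 2 × 7.29×10⁻⁵ × sin 20° = 4.99×10⁻⁵ s⁻¹
Component geostrophic relations (x east, y north):
u_g = −(1/(fρ)) ∂P/∂y,  v_g = (1/(fρ)) ∂P/∂x
u_g = −(−2.2×10⁻³)/(4.99×10⁻⁵ × 1.22) = 36.2 m/s;  v_g = (0.96×10⁻³)/(4.99×10⁻⁵ × 1.22) = 15.8 m/s
|V_g| = √(u_g² + v_g²) = 39.5 m/s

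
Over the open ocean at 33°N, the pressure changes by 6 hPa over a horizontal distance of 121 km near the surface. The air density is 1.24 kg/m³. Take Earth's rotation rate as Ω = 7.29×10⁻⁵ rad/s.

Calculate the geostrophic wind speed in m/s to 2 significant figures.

50 m/s

Coriolis parameter at 33°N:
f = 2Ω sin φ = 2 × 7.29×10⁻⁵ × sin 33° = 7.94×10⁻⁵ s⁻¹
Pressure gradient: |∂P/∂n| = 600 Pa / 121000 m = 4.96×10⁻³ Pa/m
Geostrophic balance (pressure-gradient force = Coriolis force):
V_g = (1/(fρ)) |∂P/∂n| = 4.96×10⁻³ / (7.94×10⁻⁵ × 1.24) = 50.4 m/s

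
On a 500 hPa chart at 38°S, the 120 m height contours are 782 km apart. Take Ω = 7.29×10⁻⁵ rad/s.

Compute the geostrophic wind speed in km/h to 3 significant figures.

60.4 km/h

Coriolis parameter at 38°S:
f = 2Ω sin φ = 2 × 7.29×10⁻⁵ × sin 38° = 8.98×10⁻⁵ s⁻¹
Height gradient: |∂Z/∂n| = 120 m / 782000 m = 1.53×10⁻⁴
On a pressure surface, geostrophic balance gives V_g = (g/f)|∂Z/∂n|:
V_g = 9.81 × 1.53×10⁻⁴ / 8.98×10⁻⁵ = 16.8 m/s
Converting: 16.8 m/s × 3.6 = 60.4 km/h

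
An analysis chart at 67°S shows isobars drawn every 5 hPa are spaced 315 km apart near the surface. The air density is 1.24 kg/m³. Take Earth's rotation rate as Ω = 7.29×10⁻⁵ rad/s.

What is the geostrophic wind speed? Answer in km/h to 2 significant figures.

Coriolis parameter at 67°S:
f = 2Ω sin φ = 2 × 7.29×10⁻⁵ × sin 67° = 1.34×10⁻⁴ s⁻¹
Pressure gradient: |∂P/∂n| = 500 Pa / 315000 m = 1.59×10⁻³ Pa/m
Geostrophic balance (pressure-gradient force = Coriolis force):
V_g = (1/(fρ)) |∂P/∂n| = 1.59×10⁻³ / (1.34×10⁻⁴ × 1.24) = 9.54 m/s
Converting: 9.54 m/s × 3.6 = 34 km/h

34 km/h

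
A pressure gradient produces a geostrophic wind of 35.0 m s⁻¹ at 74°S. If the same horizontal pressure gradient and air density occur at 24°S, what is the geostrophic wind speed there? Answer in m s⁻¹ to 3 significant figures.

82.7 m s⁻¹

With the same pressure gradient and density, V_g ∝ 1/f ∝ 1/sin φ.
V₂ = V₁ · sin φ₁ / sin φ₂ = 35.0 × sin 74° / sin 24°
V₂ = 35.0 × 0.9613/0.4067 = 82.7 m s⁻¹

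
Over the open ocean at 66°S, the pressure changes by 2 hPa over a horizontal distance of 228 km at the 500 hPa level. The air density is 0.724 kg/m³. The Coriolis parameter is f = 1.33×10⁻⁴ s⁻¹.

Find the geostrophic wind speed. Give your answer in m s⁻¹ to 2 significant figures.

9.1 m s⁻¹

Pressure gradient: |∂P/∂n| = 200 Pa / 228000 m = 8.77×10⁻⁴ Pa/m
Geostrophic balance (pressure-gradient force = Coriolis force):
V_g = (1/(fρ)) |∂P/∂n| = 8.77×10⁻⁴ / (1.33×10⁻⁴ × 0.724) = 9.11 m/s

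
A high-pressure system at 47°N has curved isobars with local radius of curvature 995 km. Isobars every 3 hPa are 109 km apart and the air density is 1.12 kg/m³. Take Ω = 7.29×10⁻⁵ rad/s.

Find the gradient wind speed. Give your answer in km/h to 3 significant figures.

Coriolis parameter at 47°N:
f = 2Ω sin φ = 2 × 7.29×10⁻⁵ × sin 47° = 1.07×10⁻⁴ s⁻¹
Pressure gradient: |∂P/∂n| = 300 Pa / 109000 m = 2.75×10⁻³ Pa/m
Geostrophic speed: V_g = |∂P/∂n|/(fρ) = 2.75×10⁻³/(1.07×10⁻⁴ × 1.12) = 23.0 m/s
Around a high, pressure-gradient force acts outward with centrifugal, so Coriolis balances both:
fV = (1/ρ)|∂P/∂n| + V²/R  →  V² − fR·V + fR·V_g = 0
With fR = 1.07×10⁻⁴ × 995×10³ m = 106 m/s:
V = [fR − √((fR)² − 4 fR V_g)]/2 = [106 − √(106² − 4×106×23)]/2 = 33.8 m/s
Supergeostrophic (V > V_g = 23 m/s), as expected around a high.
Converting: 33.8 m/s × 3.6 = 122 km/h

122 km/h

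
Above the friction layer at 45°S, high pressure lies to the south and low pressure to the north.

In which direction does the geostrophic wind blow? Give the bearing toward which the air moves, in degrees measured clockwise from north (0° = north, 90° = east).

270°

The pressure-gradient force points toward the north (bearing 000°).
Geostrophic balance: in the Southern Hemisphere the Coriolis force deflects motion to the left, so the geostrophic wind blows 90° to the left of the pressure-gradient force (low pressure on the right).
Rotating 000° by 90° counterclockwise gives 270° — the wind blows toward the west.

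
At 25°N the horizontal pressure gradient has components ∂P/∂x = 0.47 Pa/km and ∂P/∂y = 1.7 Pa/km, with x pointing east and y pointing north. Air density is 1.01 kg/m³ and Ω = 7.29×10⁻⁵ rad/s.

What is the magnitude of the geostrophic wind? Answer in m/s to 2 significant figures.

28 m/s

Coriolis parameter at 25°N:
f = 2Ω sin φ = 2 × 7.29×10⁻⁵ × sin 25° = 6.16×10⁻⁵ s⁻¹
Component geostrophic relations (x east, y north):
u_g = −(1/(fρ)) ∂P/∂y,  v_g = (1/(fρ)) ∂P/∂x
u_g = −(1.7×10⁻³)/(6.16×10⁻⁵ × 1.01) = −27.3 m/s;  v_g = (0.47×10⁻³)/(6.16×10⁻⁵ × 1.01) = 7.55 m/s
|V_g| = √(u_g² + v_g²) = 28.3 m/s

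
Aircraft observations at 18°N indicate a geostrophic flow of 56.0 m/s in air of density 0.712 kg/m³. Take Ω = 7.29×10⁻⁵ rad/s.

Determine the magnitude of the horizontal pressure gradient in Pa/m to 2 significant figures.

Coriolis parameter at 18°N:
f = 2Ω sin φ = 2 × 7.29×10⁻⁵ × sin 18° = 4.51×10⁻⁵ s⁻¹
Geostrophic balance rearranged: |∂P/∂n| = f ρ V_g
|∂P/∂n| = 4.51×10⁻⁵ × 0.712 × 56.0 = 1.80×10⁻³ Pa/m

1.8×10⁻³ Pa/m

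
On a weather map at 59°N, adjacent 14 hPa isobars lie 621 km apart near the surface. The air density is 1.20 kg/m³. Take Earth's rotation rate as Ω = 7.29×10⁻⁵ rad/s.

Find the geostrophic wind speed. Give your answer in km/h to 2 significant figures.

54 km/h

Coriolis parameter at 59°N:
f = 2Ω sin φ = 2 × 7.29×10⁻⁵ × sin 59° = 1.25×10⁻⁴ s⁻¹
Pressure gradient: |∂P/∂n| = 1400 Pa / 621000 m = 2.25×10⁻³ Pa/m
Geostrophic balance (pressure-gradient force = Coriolis force):
V_g = (1/(fρ)) |∂P/∂n| = 2.25×10⁻³ / (1.25×10⁻⁴ × 1.20) = 15.0 m/s
Converting: 15.0 m/s × 3.6 = 54 km/h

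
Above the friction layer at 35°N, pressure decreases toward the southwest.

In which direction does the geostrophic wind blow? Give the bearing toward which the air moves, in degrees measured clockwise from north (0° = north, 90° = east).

The pressure-gradient force points toward the southwest (bearing 225°).
Geostrophic balance: in the Northern Hemisphere the Coriolis force deflects motion to the right, so the geostrophic wind blows 90° to the right of the pressure-gradient force (low pressure on the left).
Rotating 225° by 90° clockwise gives 315° — the wind blows toward the northwest.

315°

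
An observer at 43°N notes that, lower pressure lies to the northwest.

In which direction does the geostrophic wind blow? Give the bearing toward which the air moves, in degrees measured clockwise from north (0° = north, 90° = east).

045°

The pressure-gradient force points toward the northwest (bearing 315°).
Geostrophic balance: in the Northern Hemisphere the Coriolis force deflects motion to the right, so the geostrophic wind blows 90° to the right of the pressure-gradient force (low pressure on the left).
Rotating 315° by 90° clockwise gives 045° — the wind blows toward the northeast.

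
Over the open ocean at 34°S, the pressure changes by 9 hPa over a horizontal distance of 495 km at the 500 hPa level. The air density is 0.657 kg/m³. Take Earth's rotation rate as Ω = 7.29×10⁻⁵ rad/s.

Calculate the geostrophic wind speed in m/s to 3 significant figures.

33.9 m/s

Coriolis parameter at 34°S:
f = 2Ω sin φ = 2 × 7.29×10⁻⁵ × sin 34° = 8.15×10⁻⁵ s⁻¹
Pressure gradient: |∂P/∂n| = 900 Pa / 495000 m = 1.82×10⁻³ Pa/m
Geostrophic balance (pressure-gradient force = Coriolis force):
V_g = (1/(fρ)) |∂P/∂n| = 1.82×10⁻³ / (8.15×10⁻⁵ × 0.657) = 33.9 m/s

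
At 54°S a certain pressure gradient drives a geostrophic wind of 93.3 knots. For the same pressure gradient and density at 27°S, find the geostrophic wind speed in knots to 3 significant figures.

166 knots

With the same pressure gradient and density, V_g ∝ 1/f ∝ 1/sin φ.
V₂ = V₁ · sin φ₁ / sin φ₂ = 93.3 × sin 54° / sin 27°
V₂ = 93.3 × 0.8090/0.4540 = 166 knots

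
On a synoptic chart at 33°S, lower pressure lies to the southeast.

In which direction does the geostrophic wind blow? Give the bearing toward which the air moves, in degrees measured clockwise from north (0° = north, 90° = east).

The pressure-gradient force points toward the southeast (bearing 135°).
Geostrophic balance: in the Southern Hemisphere the Coriolis force deflects motion to the left, so the geostrophic wind blows 90° to the left of the pressure-gradient force (low pressure on the right).
Rotating 135° by 90° counterclockwise gives 045° — the wind blows toward the northeast.

045°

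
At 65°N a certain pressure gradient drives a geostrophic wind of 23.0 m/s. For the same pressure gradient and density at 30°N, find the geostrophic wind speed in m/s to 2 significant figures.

42 m/s

With the same pressure gradient and density, V_g ∝ 1/f ∝ 1/sin φ.
V₂ = V₁ · sin φ₁ / sin φ₂ = 23.0 × sin 65° / sin 30°
V₂ = 23.0 × 0.9063/0.5000 = 42 m/s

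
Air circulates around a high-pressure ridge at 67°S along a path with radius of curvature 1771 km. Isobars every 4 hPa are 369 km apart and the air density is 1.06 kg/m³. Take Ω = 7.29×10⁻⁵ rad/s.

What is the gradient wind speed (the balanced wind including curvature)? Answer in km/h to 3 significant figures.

28.4 km/h

Coriolis parameter at 67°S:
f = 2Ω sin φ = 2 × 7.29×10⁻⁵ × sin 67° = 1.34×10⁻⁴ s⁻¹
Pressure gradient: |∂P/∂n| = 400 Pa / 369000 m = 1.08×10⁻³ Pa/m
Geostrophic speed: V_g = |∂P/∂n|/(fρ) = 1.08×10⁻³/(1.34×10⁻⁴ × 1.06) = 7.62 m/s
Around a high, pressure-gradient force acts outward with centrifugal, so Coriolis balances both:
fV = (1/ρ)|∂P/∂n| + V²/R  →  V² − fR·V + fR·V_g = 0
With fR = 1.34×10⁻⁴ × 1771×10³ m = 238 m/s:
V = [fR − √((fR)² − 4 fR V_g)]/2 = [238 − √(238² − 4×238×7.62)]/2 = 7.88 m/s
Supergeostrophic (V > V_g = 7.62 m/s), as expected around a high.
Converting: 7.88 m/s × 3.6 = 28.4 km/h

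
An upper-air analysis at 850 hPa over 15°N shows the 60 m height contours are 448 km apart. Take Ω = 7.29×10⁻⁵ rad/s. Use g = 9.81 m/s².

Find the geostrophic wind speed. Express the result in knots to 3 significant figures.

Coriolis parameter at 15°N:
f = 2Ω sin φ = 2 × 7.29×10⁻⁵ × sin 15° = 3.77×10⁻⁵ s⁻¹
Height gradient: |∂Z/∂n| = 60 m / 448000 m = 1.34×10⁻⁴
On a pressure surface, geostrophic balance gives V_g = (g/f)|∂Z/∂n|:
V_g = 9.81 × 1.34×10⁻⁴ / 3.77×10⁻⁵ = 34.8 m/s
Converting: 34.8 m/s × 1.944 = 67.7 knots

67.7 knots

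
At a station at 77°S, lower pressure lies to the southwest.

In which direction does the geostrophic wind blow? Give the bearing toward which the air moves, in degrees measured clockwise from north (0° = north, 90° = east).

135°

The pressure-gradient force points toward the southwest (bearing 225°).
Geostrophic balance: in the Southern Hemisphere the Coriolis force deflects motion to the left, so the geostrophic wind blows 90° to the left of the pressure-gradient force (low pressure on the right).
Rotating 225° by 90° counterclockwise gives 135° — the wind blows toward the southeast.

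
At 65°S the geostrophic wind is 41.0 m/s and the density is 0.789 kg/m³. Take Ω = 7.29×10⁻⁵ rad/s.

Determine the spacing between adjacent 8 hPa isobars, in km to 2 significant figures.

190 km

Coriolis parameter at 65°S:
f = 2Ω sin φ = 2 × 7.29×10⁻⁵ × sin 65° = 1.32×10⁻⁴ s⁻¹
Geostrophic balance rearranged: |∂P/∂n| = f ρ V_g
|∂P/∂n| = 1.32×10⁻⁴ × 0.789 × 41.0 = 4.27×10⁻³ Pa/m
Isobar spacing: Δn = ΔP/|∂P/∂n| = 800 Pa / 4.27×10⁻³ Pa/m = 187153 m ≈ 190 km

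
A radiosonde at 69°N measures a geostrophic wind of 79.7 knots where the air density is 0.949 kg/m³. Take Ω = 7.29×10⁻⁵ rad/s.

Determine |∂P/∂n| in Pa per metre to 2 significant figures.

5.3×10⁻³ Pa/m

Coriolis parameter at 69°N:
f = 2Ω sin φ = 2 × 7.29×10⁻⁵ × sin 69° = 1.36×10⁻⁴ s⁻¹
Wind speed in SI: 79.7 knots = 41.0 m/s
Geostrophic balance rearranged: |∂P/∂n| = f ρ V_g
|∂P/∂n| = 1.36×10⁻⁴ × 0.949 × 41.0 = 5.30×10⁻³ Pa/m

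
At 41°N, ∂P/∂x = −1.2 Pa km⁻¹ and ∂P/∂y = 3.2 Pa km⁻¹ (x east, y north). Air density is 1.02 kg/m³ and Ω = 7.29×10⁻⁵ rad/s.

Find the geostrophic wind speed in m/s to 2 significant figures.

Coriolis parameter at 41°N:
f = 2Ω sin φ = 2 × 7.29×10⁻⁵ × sin 41° = 9.57×10⁻⁵ s⁻¹
Component geostrophic relations (x east, y north):
u_g = −(1/(fρ)) ∂P/∂y,  v_g = (1/(fρ)) ∂P/∂x
u_g = −(3.2×10⁻³)/(9.57×10⁻⁵ × 1.02) = −32.8 m/s;  v_g = (−1.2×10⁻³)/(9.57×10⁻⁵ × 1.02) = −12.3 m/s
|V_g| = √(u_g² + v_g²) = 35.0 m/s

35 m/s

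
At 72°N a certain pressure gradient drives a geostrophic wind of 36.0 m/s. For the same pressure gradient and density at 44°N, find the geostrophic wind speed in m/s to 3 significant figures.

With the same pressure gradient and density, V_g ∝ 1/f ∝ 1/sin φ.
V₂ = V₁ · sin φ₁ / sin φ₂ = 36.0 × sin 72° / sin 44°
V₂ = 36.0 × 0.9511/0.6947 = 49.3 m/s

49.3 m/s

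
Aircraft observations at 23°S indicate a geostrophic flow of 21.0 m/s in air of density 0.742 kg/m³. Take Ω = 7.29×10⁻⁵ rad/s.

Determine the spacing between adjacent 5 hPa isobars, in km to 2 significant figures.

Coriolis parameter at 23°S:
f = 2Ω sin φ = 2 × 7.29×10⁻⁵ × sin 23° = 5.70×10⁻⁵ s⁻¹
Geostrophic balance rearranged: |∂P/∂n| = f ρ V_g
|∂P/∂n| = 5.70×10⁻⁵ × 0.742 × 21.0 = 8.88×10⁻⁴ Pa/m
Isobar spacing: Δn = ΔP/|∂P/∂n| = 500 Pa / 8.88×10⁻⁴ Pa/m = 563263 m ≈ 560 km

560 km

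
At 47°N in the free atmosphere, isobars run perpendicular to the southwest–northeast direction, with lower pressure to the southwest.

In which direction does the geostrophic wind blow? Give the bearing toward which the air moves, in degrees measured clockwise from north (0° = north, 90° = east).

315°

The pressure-gradient force points toward the southwest (bearing 225°).
Geostrophic balance: in the Northern Hemisphere the Coriolis force deflects motion to the right, so the geostrophic wind blows 90° to the right of the pressure-gradient force (low pressure on the left).
Rotating 225° by 90° clockwise gives 315° — the wind blows toward the northwest.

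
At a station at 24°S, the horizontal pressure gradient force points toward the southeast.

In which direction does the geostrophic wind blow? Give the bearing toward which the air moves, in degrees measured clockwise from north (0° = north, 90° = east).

The pressure-gradient force points toward the southeast (bearing 135°).
Geostrophic balance: in the Southern Hemisphere the Coriolis force deflects motion to the left, so the geostrophic wind blows 90° to the left of the pressure-gradient force (low pressure on the right).
Rotating 135° by 90° counterclockwise gives 045° — the wind blows toward the northeast.

045°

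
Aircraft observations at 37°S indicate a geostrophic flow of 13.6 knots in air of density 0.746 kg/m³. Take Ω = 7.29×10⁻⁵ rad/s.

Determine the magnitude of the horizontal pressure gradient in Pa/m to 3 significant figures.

Coriolis parameter at 37°S:
f = 2Ω sin φ = 2 × 7.29×10⁻⁵ × sin 37° = 8.77×10⁻⁵ s⁻¹
Wind speed in SI: 13.6 knots = 7.00 m/s
Geostrophic balance rearranged: |∂P/∂n| = f ρ V_g
|∂P/∂n| = 8.77×10⁻⁵ × 0.746 × 7.00 = 4.58×10⁻⁴ Pa/m

4.58×10⁻⁴ Pa/m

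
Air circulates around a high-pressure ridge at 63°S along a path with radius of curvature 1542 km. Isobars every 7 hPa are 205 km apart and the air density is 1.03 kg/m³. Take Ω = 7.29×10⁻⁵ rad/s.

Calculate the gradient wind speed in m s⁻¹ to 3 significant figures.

Coriolis parameter at 63°S:
f = 2Ω sin φ = 2 × 7.29×10⁻⁵ × sin 63° = 1.30×10⁻⁴ s⁻¹
Pressure gradient: |∂P/∂n| = 700 Pa / 205000 m = 3.41×10⁻³ Pa/m
Geostrophic speed: V_g = |∂P/∂n|/(fρ) = 3.41×10⁻³/(1.30×10⁻⁴ × 1.03) = 25.5 m/s
Around a high, pressure-gradient force acts outward with centrifugal, so Coriolis balances both:
fV = (1/ρ)|∂P/∂n| + V²/R  →  V² − fR·V + fR·V_g = 0
With fR = 1.30×10⁻⁴ × 1542×10³ m = 200 m/s:
V = [fR − √((fR)² − 4 fR V_g)]/2 = [200 − √(200² − 4×200×25.5)]/2 = 30 m/s
Supergeostrophic (V > V_g = 25.5 m/s), as expected around a high.

30.0 m s⁻¹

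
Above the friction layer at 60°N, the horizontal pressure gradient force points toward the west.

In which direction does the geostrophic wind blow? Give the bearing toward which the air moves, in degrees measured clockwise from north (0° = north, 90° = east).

000°

The pressure-gradient force points toward the west (bearing 270°).
Geostrophic balance: in the Northern Hemisphere the Coriolis force deflects motion to the right, so the geostrophic wind blows 90° to the right of the pressure-gradient force (low pressure on the left).
Rotating 270° by 90° clockwise gives 000° — the wind blows toward the north.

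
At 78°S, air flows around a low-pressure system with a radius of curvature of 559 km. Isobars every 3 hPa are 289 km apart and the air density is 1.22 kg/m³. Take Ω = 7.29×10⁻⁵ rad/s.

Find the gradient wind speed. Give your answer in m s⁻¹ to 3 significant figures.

Coriolis parameter at 78°S:
f = 2Ω sin φ = 2 × 7.29×10⁻⁵ × sin 78° = 1.43×10⁻⁴ s⁻¹
Pressure gradient: |∂P/∂n| = 300 Pa / 289000 m = 1.04×10⁻³ Pa/m
Geostrophic speed: V_g = |∂P/∂n|/(fρ) = 1.04×10⁻³/(1.43×10⁻⁴ × 1.22) = 5.97 m/s
Around a low, centrifugal force acts outward with Coriolis, so pressure-gradient force balances both:
(1/ρ)|∂P/∂n| = fV + V²/R  →  V² + fR·V − fR·V_g = 0
With fR = 1.43×10⁻⁴ × 559×10³ m = 79.7 m/s:
V = [−fR + √((fR)² + 4 fR V_g)]/2 = [−79.7 + √(79.7² + 4×79.7×5.97)]/2 = 5.58 m/s
Subgeostrophic (V < V_g = 5.97 m/s), as expected around a low.

5.58 m s⁻¹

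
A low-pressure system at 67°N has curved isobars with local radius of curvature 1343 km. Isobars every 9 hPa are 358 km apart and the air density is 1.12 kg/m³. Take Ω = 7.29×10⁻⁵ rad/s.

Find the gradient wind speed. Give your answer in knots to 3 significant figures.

Coriolis parameter at 67°N:
f = 2Ω sin φ = 2 × 7.29×10⁻⁵ × sin 67° = 1.34×10⁻⁴ s⁻¹
Pressure gradient: |∂P/∂n| = 900 Pa / 358000 m = 2.51×10⁻³ Pa/m
Geostrophic speed: V_g = |∂P/∂n|/(fρ) = 2.51×10⁻³/(1.34×10⁻⁴ × 1.12) = 16.7 m/s
Around a low, centrifugal force acts outward with Coriolis, so pressure-gradient force balances both:
(1/ρ)|∂P/∂n| = fV + V²/R  →  V² + fR·V − fR·V_g = 0
With fR = 1.34×10⁻⁴ × 1343×10³ m = 180 m/s:
V = [−fR + √((fR)² + 4 fR V_g)]/2 = [−180 + √(180² + 4×180×16.7)]/2 = 15.4 m/s
Subgeostrophic (V < V_g = 16.7 m/s), as expected around a low.
Converting: 15.4 m/s × 1.944 = 30.0 knots

30.0 knots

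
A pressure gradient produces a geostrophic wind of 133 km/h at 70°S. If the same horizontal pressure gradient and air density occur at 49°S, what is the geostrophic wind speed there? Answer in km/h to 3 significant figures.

166 km/h

With the same pressure gradient and density, V_g ∝ 1/f ∝ 1/sin φ.
V₂ = V₁ · sin φ₁ / sin φ₂ = 133 × sin 70° / sin 49°
V₂ = 133 × 0.9397/0.7547 = 166 km/h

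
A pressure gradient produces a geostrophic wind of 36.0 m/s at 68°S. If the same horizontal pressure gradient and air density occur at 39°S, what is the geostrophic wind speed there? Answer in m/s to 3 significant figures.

With the same pressure gradient and density, V_g ∝ 1/f ∝ 1/sin φ.
V₂ = V₁ · sin φ₁ / sin φ₂ = 36.0 × sin 68° / sin 39°
V₂ = 36.0 × 0.9272/0.6293 = 53.0 m/s

53.0 m/s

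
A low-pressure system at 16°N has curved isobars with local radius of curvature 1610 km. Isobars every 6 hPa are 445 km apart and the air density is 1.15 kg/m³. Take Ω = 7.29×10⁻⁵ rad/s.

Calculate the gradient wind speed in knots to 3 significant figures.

Coriolis parameter at 16°N:
f = 2Ω sin φ = 2 × 7.29×10⁻⁵ × sin 16° = 4.02×10⁻⁵ s⁻¹
Pressure gradient: |∂P/∂n| = 600 Pa / 445000 m = 1.35×10⁻³ Pa/m
Geostrophic speed: V_g = |∂P/∂n|/(fρ) = 1.35×10⁻³/(4.02×10⁻⁵ × 1.15) = 29.2 m/s
Around a low, centrifugal force acts outward with Coriolis, so pressure-gradient force balances both:
(1/ρ)|∂P/∂n| = fV + V²/R  →  V² + fR·V − fR·V_g = 0
With fR = 4.02×10⁻⁵ × 1610×10³ m = 64.7 m/s:
V = [−fR + √((fR)² + 4 fR V_g)]/2 = [−64.7 + √(64.7² + 4×64.7×29.2)]/2 = 21.8 m/s
Subgeostrophic (V < V_g = 29.2 m/s), as expected around a low.
Converting: 21.8 m/s × 1.944 = 42.4 knots

42.4 knots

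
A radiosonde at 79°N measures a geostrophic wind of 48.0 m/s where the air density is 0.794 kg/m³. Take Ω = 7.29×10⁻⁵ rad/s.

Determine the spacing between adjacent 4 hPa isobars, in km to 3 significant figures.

Coriolis parameter at 79°N:
f = 2Ω sin φ = 2 × 7.29×10⁻⁵ × sin 79° = 1.43×10⁻⁴ s⁻¹
Geostrophic balance rearranged: |∂P/∂n| = f ρ V_g
|∂P/∂n| = 1.43×10⁻⁴ × 0.794 × 48.0 = 5.45×10⁻³ Pa/m
Isobar spacing: Δn = ΔP/|∂P/∂n| = 400 Pa / 5.45×10⁻³ Pa/m = 73332 m ≈ 73.3 km

73.3 km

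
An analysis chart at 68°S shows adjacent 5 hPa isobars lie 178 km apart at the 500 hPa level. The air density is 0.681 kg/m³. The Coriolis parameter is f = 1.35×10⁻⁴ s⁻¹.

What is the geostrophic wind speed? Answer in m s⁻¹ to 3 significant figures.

30.6 m s⁻¹

Pressure gradient: |∂P/∂n| = 500 Pa / 178000 m = 2.81×10⁻³ Pa/m
Geostrophic balance (pressure-gradient force = Coriolis force):
V_g = (1/(fρ)) |∂P/∂n| = 2.81×10⁻³ / (1.35×10⁻⁴ × 0.681) = 30.6 m/s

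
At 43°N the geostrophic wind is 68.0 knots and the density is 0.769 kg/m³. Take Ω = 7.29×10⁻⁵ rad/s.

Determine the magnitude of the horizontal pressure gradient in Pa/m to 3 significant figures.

Coriolis parameter at 43°N:
f = 2Ω sin φ = 2 × 7.29×10⁻⁵ × sin 43° = 9.94×10⁻⁵ s⁻¹
Wind speed in SI: 68.0 knots = 35.0 m/s
Geostrophic balance rearranged: |∂P/∂n| = f ρ V_g
|∂P/∂n| = 9.94×10⁻⁵ × 0.769 × 35.0 = 2.67×10⁻³ Pa/m

2.67×10⁻³ Pa/m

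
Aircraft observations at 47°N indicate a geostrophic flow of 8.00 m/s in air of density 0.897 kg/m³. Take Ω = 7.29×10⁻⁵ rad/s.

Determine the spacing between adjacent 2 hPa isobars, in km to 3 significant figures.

261 km

Coriolis parameter at 47°N:
f = 2Ω sin φ = 2 × 7.29×10⁻⁵ × sin 47° = 1.07×10⁻⁴ s⁻¹
Geostrophic balance rearranged: |∂P/∂n| = f ρ V_g
|∂P/∂n| = 1.07×10⁻⁴ × 0.897 × 8.00 = 7.65×10⁻⁴ Pa/m
Isobar spacing: Δn = ΔP/|∂P/∂n| = 200 Pa / 7.65×10⁻⁴ Pa/m = 261374 m ≈ 261 km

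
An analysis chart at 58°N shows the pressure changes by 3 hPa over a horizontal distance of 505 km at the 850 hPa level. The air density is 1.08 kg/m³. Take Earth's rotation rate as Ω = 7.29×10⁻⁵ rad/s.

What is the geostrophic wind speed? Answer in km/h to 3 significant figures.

16.0 km/h

Coriolis parameter at 58°N:
f = 2Ω sin φ = 2 × 7.29×10⁻⁵ × sin 58° = 1.24×10⁻⁴ s⁻¹
Pressure gradient: |∂P/∂n| = 300 Pa / 505000 m = 5.94×10⁻⁴ Pa/m
Geostrophic balance (pressure-gradient force = Coriolis force):
V_g = (1/(fρ)) |∂P/∂n| = 5.94×10⁻⁴ / (1.24×10⁻⁴ × 1.08) = 4.45 m/s
Converting: 4.45 m/s × 3.6 = 16.0 km/h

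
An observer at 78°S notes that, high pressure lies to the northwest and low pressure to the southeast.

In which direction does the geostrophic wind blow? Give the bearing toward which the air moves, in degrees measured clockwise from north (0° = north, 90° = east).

The pressure-gradient force points toward the southeast (bearing 135°).
Geostrophic balance: in the Southern Hemisphere the Coriolis force deflects motion to the left, so the geostrophic wind blows 90° to the left of the pressure-gradient force (low pressure on the right).
Rotating 135° by 90° counterclockwise gives 045° — the wind blows toward the northeast.

045°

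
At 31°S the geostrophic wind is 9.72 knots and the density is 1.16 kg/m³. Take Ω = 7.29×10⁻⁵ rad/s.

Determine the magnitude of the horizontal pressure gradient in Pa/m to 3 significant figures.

4.36×10⁻⁴ Pa/m

Coriolis parameter at 31°S:
f = 2Ω sin φ = 2 × 7.29×10⁻⁵ × sin 31° = 7.51×10⁻⁵ s⁻¹
Wind speed in SI: 9.72 knots = 5.00 m/s
Geostrophic balance rearranged: |∂P/∂n| = f ρ V_g
|∂P/∂n| = 7.51×10⁻⁵ × 1.16 × 5.00 = 4.36×10⁻⁴ Pa/m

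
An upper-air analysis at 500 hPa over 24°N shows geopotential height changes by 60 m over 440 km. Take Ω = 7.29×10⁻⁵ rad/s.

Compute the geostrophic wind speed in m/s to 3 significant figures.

22.6 m/s

Coriolis parameter at 24°N:
f = 2Ω sin φ = 2 × 7.29×10⁻⁵ × sin 24° = 5.93×10⁻⁵ s⁻¹
Height gradient: |∂Z/∂n| = 60 m / 440000 m = 1.36×10⁻⁴
On a pressure surface, geostrophic balance gives V_g = (g/f)|∂Z/∂n|:
V_g = 9.81 × 1.36×10⁻⁴ / 5.93×10⁻⁵ = 22.6 m/s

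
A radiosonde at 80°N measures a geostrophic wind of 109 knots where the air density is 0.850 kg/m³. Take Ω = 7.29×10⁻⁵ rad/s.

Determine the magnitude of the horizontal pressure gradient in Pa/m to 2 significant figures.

Coriolis parameter at 80°N:
f = 2Ω sin φ = 2 × 7.29×10⁻⁵ × sin 80° = 1.44×10⁻⁴ s⁻¹
Wind speed in SI: 109 knots = 56.1 m/s
Geostrophic balance rearranged: |∂P/∂n| = f ρ V_g
|∂P/∂n| = 1.44×10⁻⁴ × 0.850 × 56.1 = 6.84×10⁻³ Pa/m

6.8×10⁻³ Pa/m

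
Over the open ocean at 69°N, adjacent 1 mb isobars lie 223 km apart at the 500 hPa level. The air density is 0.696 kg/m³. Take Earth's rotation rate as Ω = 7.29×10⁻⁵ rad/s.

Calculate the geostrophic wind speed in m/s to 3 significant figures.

4.73 m/s

Coriolis parameter at 69°N:
f = 2Ω sin φ = 2 × 7.29×10⁻⁵ × sin 69° = 1.36×10⁻⁴ s⁻¹
Pressure gradient: |∂P/∂n| = 100 Pa / 223000 m = 4.48×10⁻⁴ Pa/m
Geostrophic balance (pressure-gradient force = Coriolis force):
V_g = (1/(fρ)) |∂P/∂n| = 4.48×10⁻⁴ / (1.36×10⁻⁴ × 0.696) = 4.73 m/s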